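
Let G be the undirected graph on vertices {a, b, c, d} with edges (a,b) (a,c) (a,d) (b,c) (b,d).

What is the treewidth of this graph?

A width-2 tree decomposition is:
Bags: B1 = {a, b, c}  B2 = {a, b, d}
Tree: B1–B2
Every bag has size at most 3, so the width is 3 − 1 = 2 and tw(G) ≤ 2. On the other hand G contains the 3-clique {a, b, d}. A clique must lie in a single bag of any decomposition, so no decomposition can have width below 2. Therefore the treewidth is 2.

2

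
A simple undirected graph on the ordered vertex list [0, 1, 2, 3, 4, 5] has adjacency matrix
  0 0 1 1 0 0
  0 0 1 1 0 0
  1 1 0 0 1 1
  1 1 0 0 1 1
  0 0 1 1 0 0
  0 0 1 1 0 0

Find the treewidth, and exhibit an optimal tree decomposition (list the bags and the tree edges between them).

Treewidth 2.
One optimal decomposition is:
Bags: B1 = {2, 3, 4}  B2 = {1, 2, 3}  B3 = {2, 3, 5}  B4 = {0, 2, 3}
Tree: B1–B2, B2–B3, B3–B4

Every bag has size at most 3, so the width is 3 − 1 = 2 and tw(G) ≤ 2. Since 2–4–3–1–2 is a cycle in G, G is not acyclic. Forests are exactly the graphs of treewidth ≤ 1, so tw(G) ≥ 2. Hence tw(G) = 2 exactly.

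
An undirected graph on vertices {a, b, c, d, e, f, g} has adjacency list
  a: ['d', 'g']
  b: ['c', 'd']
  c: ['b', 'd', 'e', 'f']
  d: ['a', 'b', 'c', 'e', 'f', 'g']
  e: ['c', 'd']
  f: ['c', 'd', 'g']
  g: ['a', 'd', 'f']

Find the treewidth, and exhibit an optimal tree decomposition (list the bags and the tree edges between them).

Every bag has size at most 3, so the width is 3 − 1 = 2 and tw(G) ≤ 2. For the lower bound, the 3 vertices {d, f, g} are pairwise adjacent, and any tree decomposition puts a clique entirely inside one bag — forcing width ≥ 2. The upper and lower bounds meet at 2, so that is the treewidth.

Treewidth 2.
One such decomposition:
Bags: B1 = {c, d, f}  B2 = {d, f, g}  B3 = {b, c, d}  B4 = {a, d, g}  B5 = {c, d, e}
Tree: B1–B2, B1–B3, B2–B4, B1–B5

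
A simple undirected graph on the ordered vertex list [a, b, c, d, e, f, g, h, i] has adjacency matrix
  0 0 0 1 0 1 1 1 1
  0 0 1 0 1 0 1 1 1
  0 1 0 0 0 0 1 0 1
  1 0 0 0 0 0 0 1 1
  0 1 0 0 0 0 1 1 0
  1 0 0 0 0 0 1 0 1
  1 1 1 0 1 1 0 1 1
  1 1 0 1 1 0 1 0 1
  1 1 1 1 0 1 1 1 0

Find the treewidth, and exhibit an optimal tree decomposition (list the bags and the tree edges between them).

The largest bag has 4 vertices, giving width 3; this decomposition certifies tw(G) ≤ 3. On the other hand G contains the 4-clique {a, d, h, i}. A clique must lie in a single bag of any decomposition, so no decomposition can have width below 3. The upper and lower bounds meet at 3, so that is the treewidth.

Treewidth 3.
One optimal decomposition is:
Bags: B1 = {b, e, g, h}  B2 = {b, g, h, i}  B3 = {b, c, g, i}  B4 = {a, g, h, i}  B5 = {a, f, g, i}  B6 = {a, d, h, i}
Tree: B1–B2, B2–B3, B2–B4, B4–B5, B4–B6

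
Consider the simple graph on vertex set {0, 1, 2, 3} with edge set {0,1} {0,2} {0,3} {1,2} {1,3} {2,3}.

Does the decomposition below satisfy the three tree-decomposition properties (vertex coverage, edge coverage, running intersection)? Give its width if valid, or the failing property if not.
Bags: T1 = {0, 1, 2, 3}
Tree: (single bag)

Every vertex of G appears in some bag (union = {0, 1, 2, 3}); every edge is covered by a bag; and for each vertex v the set of bags containing v is connected in the bag tree. The decomposition is therefore valid. The largest bag has 4 vertices, so the width is 3.

Yes; width 3.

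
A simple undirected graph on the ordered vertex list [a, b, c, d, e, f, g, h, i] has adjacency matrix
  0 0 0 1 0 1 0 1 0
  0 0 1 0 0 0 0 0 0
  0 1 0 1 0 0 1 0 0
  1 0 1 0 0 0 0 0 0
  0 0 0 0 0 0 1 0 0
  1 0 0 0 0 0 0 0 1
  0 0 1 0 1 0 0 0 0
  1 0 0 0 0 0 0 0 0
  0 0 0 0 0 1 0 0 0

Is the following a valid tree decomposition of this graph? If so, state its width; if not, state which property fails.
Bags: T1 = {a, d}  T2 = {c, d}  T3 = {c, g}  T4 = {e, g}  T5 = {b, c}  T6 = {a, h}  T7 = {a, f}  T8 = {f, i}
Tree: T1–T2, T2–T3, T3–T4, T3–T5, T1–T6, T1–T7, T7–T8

Every vertex of G appears in some bag (union = {a, b, c, d, e, f, g, h, i}); every edge is covered by a bag; and for each vertex v the set of bags containing v is connected in the bag tree. The decomposition is therefore valid. The largest bag has 2 vertices, so the width is 1.

Yes; width 1.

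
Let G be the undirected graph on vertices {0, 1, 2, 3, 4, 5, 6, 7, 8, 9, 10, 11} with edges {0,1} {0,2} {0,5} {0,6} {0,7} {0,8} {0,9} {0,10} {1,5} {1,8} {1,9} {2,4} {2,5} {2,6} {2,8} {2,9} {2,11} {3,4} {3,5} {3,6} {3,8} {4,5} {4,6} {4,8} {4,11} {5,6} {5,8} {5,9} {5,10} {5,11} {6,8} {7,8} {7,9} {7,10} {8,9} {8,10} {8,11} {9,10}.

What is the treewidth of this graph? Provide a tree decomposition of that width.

The largest bag has 5 vertices, giving width 4; this decomposition certifies tw(G) ≤ 4. Conversely, {0, 1, 5, 8, 9} is a clique of size 5, and the vertices of any clique must share a bag in every tree decomposition; so some bag has ≥ 5 vertices and tw(G) ≥ 4. The upper and lower bounds meet at 4, so that is the treewidth.

Treewidth 4.
One optimal decomposition is:
Bags: B1 = {0, 2, 5, 6, 8}  B2 = {2, 4, 5, 6, 8}  B3 = {0, 2, 5, 8, 9}  B4 = {0, 5, 8, 9, 10}  B5 = {3, 4, 5, 6, 8}  B6 = {0, 1, 5, 8, 9}  B7 = {0, 7, 8, 9, 10}  B8 = {2, 4, 5, 8, 11}
Tree: B1–B2, B1–B3, B3–B4, B2–B5, B3–B6, B4–B7, B2–B8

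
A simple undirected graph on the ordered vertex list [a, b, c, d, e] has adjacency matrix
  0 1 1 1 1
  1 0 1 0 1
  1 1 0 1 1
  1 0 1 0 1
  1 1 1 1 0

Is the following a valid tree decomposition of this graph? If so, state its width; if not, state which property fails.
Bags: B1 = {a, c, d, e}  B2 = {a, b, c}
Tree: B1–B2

No — edge (e,b) lies in no bag.

A tree decomposition must satisfy three properties: every vertex lies in some bag; for every edge, both endpoints lie together in some bag; and for every vertex, the bags containing it form a connected subtree. Here edge (e,b) lies in no bag, so the decomposition is invalid.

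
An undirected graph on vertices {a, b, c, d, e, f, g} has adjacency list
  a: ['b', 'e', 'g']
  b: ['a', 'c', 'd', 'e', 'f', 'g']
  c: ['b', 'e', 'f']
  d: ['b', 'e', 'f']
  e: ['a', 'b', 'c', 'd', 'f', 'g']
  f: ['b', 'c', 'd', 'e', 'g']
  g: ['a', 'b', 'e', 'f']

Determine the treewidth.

A width-3 tree decomposition is:
Bags: B1 = {b, c, e, f}  B2 = {b, d, e, f}  B3 = {b, e, f, g}  B4 = {a, b, e, g}
Tree: B1–B2, B2–B3, B3–B4
Every bag has size at most 4, so the width is 4 − 1 = 3 and tw(G) ≤ 3. On the other hand G contains the 4-clique {a, b, e, g}. A clique must lie in a single bag of any decomposition, so no decomposition can have width below 3. Combining the bounds, tw(G) = 3.

3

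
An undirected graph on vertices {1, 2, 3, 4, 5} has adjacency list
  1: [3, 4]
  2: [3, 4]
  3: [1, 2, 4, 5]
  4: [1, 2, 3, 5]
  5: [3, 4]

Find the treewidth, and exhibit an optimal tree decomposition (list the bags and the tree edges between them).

Each bag holds 3 vertices, so the decomposition has width 2, which upper-bounds the treewidth. On the other hand G contains the 3-clique {1, 3, 4}. A clique must lie in a single bag of any decomposition, so no decomposition can have width below 2. Hence tw(G) = 2 exactly.

Treewidth 2.
One such decomposition:
Bags: B1 = {1, 3, 4}  B2 = {3, 4, 5}  B3 = {2, 3, 4}
Tree: B1–B2, B2–B3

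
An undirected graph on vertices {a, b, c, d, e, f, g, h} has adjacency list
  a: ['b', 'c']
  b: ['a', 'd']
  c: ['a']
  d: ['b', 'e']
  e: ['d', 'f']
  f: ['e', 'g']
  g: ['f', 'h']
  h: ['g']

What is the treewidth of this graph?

1

A width-1 tree decomposition is:
Bags: B1 = {a, c}  B2 = {a, b}  B3 = {b, d}  B4 = {d, e}  B5 = {e, f}  B6 = {f, g}  B7 = {g, h}
Tree: B1–B2, B2–B3, B3–B4, B4–B5, B5–B6, B6–B7
Each bag holds 2 vertices, so the decomposition has width 1, which upper-bounds the treewidth. Any graph with an edge has treewidth ≥ 1, and G has the edge c–a. Therefore the treewidth is 1.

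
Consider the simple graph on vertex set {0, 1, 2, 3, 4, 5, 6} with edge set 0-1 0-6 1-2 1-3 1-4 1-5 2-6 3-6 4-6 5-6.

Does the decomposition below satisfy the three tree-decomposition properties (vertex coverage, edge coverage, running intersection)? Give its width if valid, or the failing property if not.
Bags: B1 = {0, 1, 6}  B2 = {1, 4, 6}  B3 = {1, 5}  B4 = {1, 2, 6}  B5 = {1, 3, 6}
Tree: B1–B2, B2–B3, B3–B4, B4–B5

No — edge (6,5) lies in no bag.

A tree decomposition must satisfy three properties: every vertex lies in some bag; for every edge, both endpoints lie together in some bag; and for every vertex, the bags containing it form a connected subtree. Here edge (6,5) lies in no bag, so the decomposition is invalid.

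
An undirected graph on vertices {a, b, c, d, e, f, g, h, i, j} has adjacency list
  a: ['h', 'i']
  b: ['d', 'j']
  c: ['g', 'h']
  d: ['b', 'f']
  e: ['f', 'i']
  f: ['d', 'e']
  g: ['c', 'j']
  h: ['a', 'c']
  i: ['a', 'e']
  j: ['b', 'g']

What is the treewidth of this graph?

2

A width-2 tree decomposition is:
Bags: B1 = {d, e, f}  B2 = {b, d, e}  B3 = {b, e, j}  B4 = {e, g, j}  B5 = {c, e, g}  B6 = {c, e, h}  B7 = {a, e, h}  B8 = {a, e, i}
Tree: B1–B2, B2–B3, B3–B4, B4–B5, B5–B6, B6–B7, B7–B8
Each bag holds 3 vertices, so the decomposition has width 2, which upper-bounds the treewidth. The edges e–f–d–b–j–g–c–h–a–i–e form a cycle, so G is not a tree and its treewidth is at least 2. The upper and lower bounds meet at 2, so that is the treewidth.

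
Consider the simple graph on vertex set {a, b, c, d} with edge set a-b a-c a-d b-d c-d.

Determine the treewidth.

A width-2 tree decomposition is:
Bags: B1 = {a, c, d}  B2 = {a, b, d}
Tree: B1–B2
The largest bag has 3 vertices, giving width 2; this decomposition certifies tw(G) ≤ 2. Conversely, {a, c, d} is a clique of size 3, and the vertices of any clique must share a bag in every tree decomposition; so some bag has ≥ 3 vertices and tw(G) ≥ 2. Combining the bounds, tw(G) = 2.

2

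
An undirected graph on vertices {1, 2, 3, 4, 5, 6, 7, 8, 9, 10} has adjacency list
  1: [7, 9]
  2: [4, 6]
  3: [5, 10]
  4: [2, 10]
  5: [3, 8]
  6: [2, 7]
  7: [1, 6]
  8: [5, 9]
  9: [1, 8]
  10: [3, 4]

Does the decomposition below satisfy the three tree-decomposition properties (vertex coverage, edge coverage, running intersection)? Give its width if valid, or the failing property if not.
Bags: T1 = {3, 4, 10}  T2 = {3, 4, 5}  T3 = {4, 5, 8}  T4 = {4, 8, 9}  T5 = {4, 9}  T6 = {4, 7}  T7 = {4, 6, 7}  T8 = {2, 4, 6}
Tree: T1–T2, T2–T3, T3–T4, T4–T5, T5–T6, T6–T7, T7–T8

No — vertex 1 appears in no bag.

A tree decomposition must satisfy three properties: every vertex lies in some bag; for every edge, both endpoints lie together in some bag; and for every vertex, the bags containing it form a connected subtree. Here vertex 1 appears in no bag, so the decomposition is invalid.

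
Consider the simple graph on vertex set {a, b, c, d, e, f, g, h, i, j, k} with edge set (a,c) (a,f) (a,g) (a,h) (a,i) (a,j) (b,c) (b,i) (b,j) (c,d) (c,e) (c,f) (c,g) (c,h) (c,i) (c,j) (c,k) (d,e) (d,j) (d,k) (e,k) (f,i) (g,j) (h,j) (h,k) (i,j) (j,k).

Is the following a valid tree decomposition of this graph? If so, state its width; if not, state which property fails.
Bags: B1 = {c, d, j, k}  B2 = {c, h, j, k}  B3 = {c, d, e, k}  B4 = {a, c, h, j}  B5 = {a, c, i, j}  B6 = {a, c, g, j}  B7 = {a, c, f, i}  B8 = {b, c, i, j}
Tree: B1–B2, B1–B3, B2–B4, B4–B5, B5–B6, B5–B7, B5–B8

Yes; width 3.

Vertex coverage: the bags together contain {a, b, c, d, e, f, g, h, i, j, k}, the full vertex set. Edge coverage: each edge of G has both endpoints in at least one bag. Running intersection: for every vertex, the bags containing it form a connected subtree. All three properties hold, so this is a valid tree decomposition of width max|bag| − 1 = 3, and hence tw(G) ≤ 3.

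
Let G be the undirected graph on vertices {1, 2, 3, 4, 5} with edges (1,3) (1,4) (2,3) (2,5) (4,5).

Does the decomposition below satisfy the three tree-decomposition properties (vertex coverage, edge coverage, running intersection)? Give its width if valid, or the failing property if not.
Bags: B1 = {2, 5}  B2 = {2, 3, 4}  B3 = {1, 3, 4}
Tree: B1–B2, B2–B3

No — edge (4,5) lies in no bag.

A tree decomposition must satisfy three properties: every vertex lies in some bag; for every edge, both endpoints lie together in some bag; and for every vertex, the bags containing it form a connected subtree. Here edge (4,5) lies in no bag, so the decomposition is invalid.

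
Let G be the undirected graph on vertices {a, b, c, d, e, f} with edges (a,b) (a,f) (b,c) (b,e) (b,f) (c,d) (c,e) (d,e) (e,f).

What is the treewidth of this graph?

A width-2 tree decomposition is:
Bags: B1 = {b, e, f}  B2 = {a, b, f}  B3 = {b, c, e}  B4 = {c, d, e}
Tree: B1–B2, B1–B3, B3–B4
The largest bag has 3 vertices, giving width 2; this decomposition certifies tw(G) ≤ 2. On the other hand G contains the 3-clique {c, d, e}. A clique must lie in a single bag of any decomposition, so no decomposition can have width below 2. Hence tw(G) = 2 exactly.

2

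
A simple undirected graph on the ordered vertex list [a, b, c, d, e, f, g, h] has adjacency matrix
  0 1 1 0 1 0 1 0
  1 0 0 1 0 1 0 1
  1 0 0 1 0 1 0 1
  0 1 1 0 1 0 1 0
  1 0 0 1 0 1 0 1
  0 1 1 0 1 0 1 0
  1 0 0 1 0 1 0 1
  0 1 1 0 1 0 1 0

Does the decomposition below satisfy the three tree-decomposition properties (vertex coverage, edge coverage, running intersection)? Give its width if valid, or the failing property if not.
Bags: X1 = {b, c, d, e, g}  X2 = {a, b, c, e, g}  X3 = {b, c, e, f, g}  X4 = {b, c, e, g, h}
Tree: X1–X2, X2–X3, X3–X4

Every vertex of G appears in some bag (union = {a, b, c, d, e, f, g, h}); every edge is covered by a bag; and for each vertex v the set of bags containing v is connected in the bag tree. The decomposition is therefore valid. The largest bag has 5 vertices, so the width is 4.

Yes; width 4.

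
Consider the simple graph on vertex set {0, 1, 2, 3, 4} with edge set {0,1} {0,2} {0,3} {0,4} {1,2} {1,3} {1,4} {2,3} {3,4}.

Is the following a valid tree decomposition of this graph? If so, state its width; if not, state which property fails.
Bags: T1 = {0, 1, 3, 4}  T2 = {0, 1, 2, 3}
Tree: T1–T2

Yes; width 3.

Vertex coverage: the bags together contain {0, 1, 2, 3, 4}, the full vertex set. Edge coverage: each edge of G has both endpoints in at least one bag. Running intersection: for every vertex, the bags containing it form a connected subtree. All three properties hold, so this is a valid tree decomposition of width max|bag| − 1 = 3, and hence tw(G) ≤ 3.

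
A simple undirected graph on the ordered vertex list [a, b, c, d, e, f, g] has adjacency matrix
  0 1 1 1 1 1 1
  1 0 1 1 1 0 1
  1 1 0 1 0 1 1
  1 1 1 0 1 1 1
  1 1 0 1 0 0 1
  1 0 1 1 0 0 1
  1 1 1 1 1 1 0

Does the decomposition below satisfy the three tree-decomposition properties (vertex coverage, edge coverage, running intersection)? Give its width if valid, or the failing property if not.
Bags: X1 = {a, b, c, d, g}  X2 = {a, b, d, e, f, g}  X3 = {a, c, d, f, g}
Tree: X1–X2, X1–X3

A tree decomposition must satisfy three properties: every vertex lies in some bag; for every edge, both endpoints lie together in some bag; and for every vertex, the bags containing it form a connected subtree. Here bags containing vertex f are not connected in the tree, so the decomposition is invalid.

No — bags containing vertex f are not connected in the tree.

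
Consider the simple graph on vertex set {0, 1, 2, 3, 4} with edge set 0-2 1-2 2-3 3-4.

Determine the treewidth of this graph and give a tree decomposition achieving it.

Every bag has size at most 2, so the width is 2 − 1 = 1 and tw(G) ≤ 1. G has an edge, so its treewidth is at least 1. Therefore the treewidth is 1.

Treewidth 1.
One optimal decomposition is:
Bags: B1 = {3, 4}  B2 = {2, 3}  B3 = {0, 2}  B4 = {1, 2}
Tree: B1–B2, B2–B3, B2–B4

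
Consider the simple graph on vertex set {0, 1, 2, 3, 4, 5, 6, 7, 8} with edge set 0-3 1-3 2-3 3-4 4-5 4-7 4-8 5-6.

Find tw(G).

A width-1 tree decomposition is:
Bags: B1 = {4, 7}  B2 = {3, 4}  B3 = {4, 5}  B4 = {4, 8}  B5 = {1, 3}  B6 = {5, 6}  B7 = {2, 3}  B8 = {0, 3}
Tree: B1–B2, B2–B3, B1–B4, B2–B5, B3–B6, B5–B7, B7–B8
The largest bag has 2 vertices, giving width 1; this decomposition certifies tw(G) ≤ 1. Any graph with an edge has treewidth ≥ 1, and G has the edge 7–4. The upper and lower bounds meet at 1, so that is the treewidth.

1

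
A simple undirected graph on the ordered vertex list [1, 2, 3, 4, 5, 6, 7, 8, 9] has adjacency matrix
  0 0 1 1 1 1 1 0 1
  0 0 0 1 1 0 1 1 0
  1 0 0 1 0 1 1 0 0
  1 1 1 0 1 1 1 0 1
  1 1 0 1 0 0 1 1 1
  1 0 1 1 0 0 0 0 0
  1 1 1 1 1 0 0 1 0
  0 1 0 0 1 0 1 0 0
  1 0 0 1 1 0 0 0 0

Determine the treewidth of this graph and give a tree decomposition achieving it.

The largest bag has 4 vertices, giving width 3; this decomposition certifies tw(G) ≤ 3. On the other hand G contains the 4-clique {2, 5, 7, 8}. A clique must lie in a single bag of any decomposition, so no decomposition can have width below 3. Combining the bounds, tw(G) = 3.

Treewidth 3.
One optimal decomposition is:
Bags: B1 = {2, 4, 5, 7}  B2 = {1, 4, 5, 7}  B3 = {2, 5, 7, 8}  B4 = {1, 4, 5, 9}  B5 = {1, 3, 4, 7}  B6 = {1, 3, 4, 6}
Tree: B1–B2, B1–B3, B2–B4, B2–B5, B5–B6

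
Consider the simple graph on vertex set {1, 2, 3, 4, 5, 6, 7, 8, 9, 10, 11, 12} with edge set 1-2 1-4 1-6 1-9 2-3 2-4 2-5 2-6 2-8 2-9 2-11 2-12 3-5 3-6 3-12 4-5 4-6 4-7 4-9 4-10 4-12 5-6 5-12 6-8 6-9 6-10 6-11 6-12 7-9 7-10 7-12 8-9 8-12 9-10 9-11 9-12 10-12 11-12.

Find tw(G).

A width-4 tree decomposition is:
Bags: B1 = {2, 4, 6, 9, 12}  B2 = {2, 4, 5, 6, 12}  B3 = {2, 6, 9, 11, 12}  B4 = {1, 2, 4, 6, 9}  B5 = {4, 6, 9, 10, 12}  B6 = {2, 3, 5, 6, 12}  B7 = {4, 7, 9, 10, 12}  B8 = {2, 6, 8, 9, 12}
Tree: B1–B2, B1–B3, B1–B4, B1–B5, B2–B6, B5–B7, B3–B8
The largest bag has 5 vertices, giving width 4; this decomposition certifies tw(G) ≤ 4. On the other hand G contains the 5-clique {1, 2, 4, 6, 9}. A clique must lie in a single bag of any decomposition, so no decomposition can have width below 4. Hence tw(G) = 4 exactly.

4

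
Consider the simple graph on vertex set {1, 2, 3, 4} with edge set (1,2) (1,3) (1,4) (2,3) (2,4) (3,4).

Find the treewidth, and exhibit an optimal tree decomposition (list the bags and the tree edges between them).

With just one bag of size 4, the width is 4 − 1 = 3, so tw(G) ≤ 3. For the lower bound, the 4 vertices {1, 2, 3, 4} are pairwise adjacent, and any tree decomposition puts a clique entirely inside one bag — forcing width ≥ 3. Hence tw(G) = 3 exactly.

Treewidth 3.
Bags: B1 = {1, 2, 3, 4}
Tree: (single bag)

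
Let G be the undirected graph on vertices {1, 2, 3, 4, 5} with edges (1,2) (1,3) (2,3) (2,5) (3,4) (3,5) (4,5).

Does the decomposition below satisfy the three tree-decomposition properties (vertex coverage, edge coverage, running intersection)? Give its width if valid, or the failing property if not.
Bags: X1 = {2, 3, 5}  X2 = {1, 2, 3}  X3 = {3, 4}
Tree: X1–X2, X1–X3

No — edge (5,4) lies in no bag.

A tree decomposition must satisfy three properties: every vertex lies in some bag; for every edge, both endpoints lie together in some bag; and for every vertex, the bags containing it form a connected subtree. Here edge (5,4) lies in no bag, so the decomposition is invalid.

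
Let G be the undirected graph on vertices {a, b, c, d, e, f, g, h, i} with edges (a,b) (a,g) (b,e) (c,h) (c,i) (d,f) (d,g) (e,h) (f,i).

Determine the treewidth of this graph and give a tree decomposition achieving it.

Every bag has size at most 3, so the width is 3 − 1 = 2 and tw(G) ≤ 2. The edges b–a–g–d–f–i–c–h–e–b form a cycle, so G is not a tree and its treewidth is at least 2. The upper and lower bounds meet at 2, so that is the treewidth.

Treewidth 2.
Bags: B1 = {a, b, g}  B2 = {b, d, g}  B3 = {b, d, f}  B4 = {b, f, i}  B5 = {b, c, i}  B6 = {b, c, h}  B7 = {b, e, h}
Tree: B1–B2, B2–B3, B3–B4, B4–B5, B5–B6, B6–B7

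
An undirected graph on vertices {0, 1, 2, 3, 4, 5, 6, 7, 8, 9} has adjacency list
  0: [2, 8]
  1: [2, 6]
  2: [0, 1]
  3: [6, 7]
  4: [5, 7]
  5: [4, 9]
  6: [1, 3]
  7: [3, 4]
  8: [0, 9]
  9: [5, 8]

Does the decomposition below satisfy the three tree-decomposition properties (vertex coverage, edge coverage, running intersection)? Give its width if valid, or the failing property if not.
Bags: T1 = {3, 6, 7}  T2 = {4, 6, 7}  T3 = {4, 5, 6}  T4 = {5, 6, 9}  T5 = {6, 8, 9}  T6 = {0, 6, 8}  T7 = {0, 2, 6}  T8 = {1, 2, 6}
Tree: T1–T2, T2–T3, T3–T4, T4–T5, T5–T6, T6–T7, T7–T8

Yes; width 2.

Vertex coverage: the bags together contain {0, 1, 2, 3, 4, 5, 6, 7, 8, 9}, the full vertex set. Edge coverage: each edge of G has both endpoints in at least one bag. Running intersection: for every vertex, the bags containing it form a connected subtree. All three properties hold, so this is a valid tree decomposition of width max|bag| − 1 = 2, and hence tw(G) ≤ 2.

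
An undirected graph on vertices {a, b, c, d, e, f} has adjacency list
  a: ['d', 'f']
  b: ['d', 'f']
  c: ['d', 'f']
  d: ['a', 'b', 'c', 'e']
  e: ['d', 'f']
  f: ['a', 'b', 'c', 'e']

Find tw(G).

2

A width-2 tree decomposition is:
Bags: B1 = {b, d, f}  B2 = {a, d, f}  B3 = {d, e, f}  B4 = {c, d, f}
Tree: B1–B2, B2–B3, B3–B4
The largest bag has 3 vertices, giving width 2; this decomposition certifies tw(G) ≤ 2. For the lower bound, G contains the cycle d–b–f–a–d, so G is not a forest; only forests have treewidth ≤ 1, hence tw(G) ≥ 2. Hence tw(G) = 2 exactly.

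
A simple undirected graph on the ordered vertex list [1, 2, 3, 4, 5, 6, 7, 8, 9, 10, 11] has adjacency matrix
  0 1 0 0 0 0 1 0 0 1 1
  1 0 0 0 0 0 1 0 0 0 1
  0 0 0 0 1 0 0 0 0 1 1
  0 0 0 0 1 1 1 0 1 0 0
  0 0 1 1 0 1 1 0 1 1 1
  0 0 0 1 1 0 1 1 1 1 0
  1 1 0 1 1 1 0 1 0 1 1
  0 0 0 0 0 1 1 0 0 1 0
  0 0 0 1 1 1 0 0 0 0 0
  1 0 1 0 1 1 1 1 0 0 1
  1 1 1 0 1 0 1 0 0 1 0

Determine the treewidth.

A width-3 tree decomposition is:
Bags: B1 = {5, 7, 10, 11}  B2 = {1, 7, 10, 11}  B3 = {5, 6, 7, 10}  B4 = {4, 5, 6, 7}  B5 = {6, 7, 8, 10}  B6 = {1, 2, 7, 11}  B7 = {3, 5, 10, 11}  B8 = {4, 5, 6, 9}
Tree: B1–B2, B1–B3, B3–B4, B3–B5, B2–B6, B1–B7, B4–B8
Each bag holds 4 vertices, so the decomposition has width 3, which upper-bounds the treewidth. Conversely, {4, 5, 6, 9} is a clique of size 4, and the vertices of any clique must share a bag in every tree decomposition; so some bag has ≥ 4 vertices and tw(G) ≥ 3. Hence tw(G) = 3 exactly.

3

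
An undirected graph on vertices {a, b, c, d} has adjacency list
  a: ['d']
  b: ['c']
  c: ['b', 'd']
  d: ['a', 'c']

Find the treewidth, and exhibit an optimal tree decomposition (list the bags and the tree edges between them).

Each bag holds 2 vertices, so the decomposition has width 1, which upper-bounds the treewidth. Since G has at least one edge (e.g. c–d), it is not an edgeless graph, so tw(G) ≥ 1. Therefore the treewidth is 1.

Treewidth 1.
Bags: B1 = {c, d}  B2 = {a, d}  B3 = {b, c}
Tree: B1–B2, B1–B3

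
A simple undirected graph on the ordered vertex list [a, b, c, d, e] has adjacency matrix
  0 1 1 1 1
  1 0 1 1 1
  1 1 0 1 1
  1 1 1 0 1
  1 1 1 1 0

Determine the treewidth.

4

A width-4 tree decomposition is:
Bags: B1 = {a, b, c, d, e}
Tree: (single bag)
A single bag containing all 5 vertices is trivially a valid decomposition of width 4. Conversely, {a, b, c, d, e} is a clique of size 5, and the vertices of any clique must share a bag in every tree decomposition; so some bag has ≥ 5 vertices and tw(G) ≥ 4. Combining the bounds, tw(G) = 4.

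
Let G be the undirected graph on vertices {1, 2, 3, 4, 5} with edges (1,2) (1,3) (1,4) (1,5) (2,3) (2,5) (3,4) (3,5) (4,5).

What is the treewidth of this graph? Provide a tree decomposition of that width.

Every bag has size at most 4, so the width is 4 − 1 = 3 and tw(G) ≤ 3. On the other hand G contains the 4-clique {1, 2, 3, 5}. A clique must lie in a single bag of any decomposition, so no decomposition can have width below 3. Combining the bounds, tw(G) = 3.

Treewidth 3.
One such decomposition:
Bags: B1 = {1, 3, 4, 5}  B2 = {1, 2, 3, 5}
Tree: B1–B2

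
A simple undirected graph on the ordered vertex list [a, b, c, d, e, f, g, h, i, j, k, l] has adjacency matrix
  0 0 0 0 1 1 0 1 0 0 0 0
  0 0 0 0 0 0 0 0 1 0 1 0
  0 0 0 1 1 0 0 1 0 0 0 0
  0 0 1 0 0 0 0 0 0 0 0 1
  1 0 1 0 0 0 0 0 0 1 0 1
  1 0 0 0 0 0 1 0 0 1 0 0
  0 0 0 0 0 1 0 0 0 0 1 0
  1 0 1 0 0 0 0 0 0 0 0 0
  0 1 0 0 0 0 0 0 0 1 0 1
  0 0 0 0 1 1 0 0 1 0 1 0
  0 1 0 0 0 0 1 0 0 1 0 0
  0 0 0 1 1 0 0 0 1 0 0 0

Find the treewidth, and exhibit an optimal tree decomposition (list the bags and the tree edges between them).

The largest bag has 4 vertices, giving width 3; this decomposition certifies tw(G) ≤ 3. For the lower bound: the 4 vertex sets {c,d,h}, {l}, {e}, {a,f,i,j} are disjoint, each induces a connected subgraph, and every pair is joined by at least one edge of G. Contracting each set to a single vertex therefore yields K_{4} as a minor, and since treewidth is minor-monotone, tw(G) ≥ tw(K_{4}) = 3. Therefore the treewidth is 3.

Treewidth 3.
Bags: B1 = {c, d, h, l}  B2 = {c, e, h, l}  B3 = {a, e, h, l}  B4 = {a, e, i, l}  B5 = {a, e, i, j}  B6 = {a, f, i, j}  B7 = {b, f, i, j}  B8 = {b, f, j, k}  B9 = {b, f, g, k}
Tree: B1–B2, B2–B3, B3–B4, B4–B5, B5–B6, B6–B7, B7–B8, B8–B9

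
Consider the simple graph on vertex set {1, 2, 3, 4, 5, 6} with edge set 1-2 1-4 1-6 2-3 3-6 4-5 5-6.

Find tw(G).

2

A width-2 tree decomposition is:
Bags: B1 = {4, 5, 6}  B2 = {1, 4, 6}  B3 = {1, 3, 6}  B4 = {1, 2, 3}
Tree: B1–B2, B2–B3, B3–B4
The largest bag has 3 vertices, giving width 2; this decomposition certifies tw(G) ≤ 2. Since 5–4–1–6–5 is a cycle in G, G is not acyclic. Forests are exactly the graphs of treewidth ≤ 1, so tw(G) ≥ 2. Combining the bounds, tw(G) = 2.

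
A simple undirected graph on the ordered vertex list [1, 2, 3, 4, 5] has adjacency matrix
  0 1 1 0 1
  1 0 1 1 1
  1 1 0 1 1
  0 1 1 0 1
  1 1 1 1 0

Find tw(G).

A width-3 tree decomposition is:
Bags: B1 = {2, 3, 4, 5}  B2 = {1, 2, 3, 5}
Tree: B1–B2
Every bag has size at most 4, so the width is 4 − 1 = 3 and tw(G) ≤ 3. On the other hand G contains the 4-clique {1, 2, 3, 5}. A clique must lie in a single bag of any decomposition, so no decomposition can have width below 3. The upper and lower bounds meet at 3, so that is the treewidth.

3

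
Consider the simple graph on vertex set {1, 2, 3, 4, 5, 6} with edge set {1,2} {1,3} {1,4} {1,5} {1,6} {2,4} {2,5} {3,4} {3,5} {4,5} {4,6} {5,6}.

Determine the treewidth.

3

A width-3 tree decomposition is:
Bags: B1 = {1, 4, 5, 6}  B2 = {1, 3, 4, 5}  B3 = {1, 2, 4, 5}
Tree: B1–B2, B1–B3
Each bag holds 4 vertices, so the decomposition has width 3, which upper-bounds the treewidth. Conversely, {1, 2, 4, 5} is a clique of size 4, and the vertices of any clique must share a bag in every tree decomposition; so some bag has ≥ 4 vertices and tw(G) ≥ 3. Hence tw(G) = 3 exactly.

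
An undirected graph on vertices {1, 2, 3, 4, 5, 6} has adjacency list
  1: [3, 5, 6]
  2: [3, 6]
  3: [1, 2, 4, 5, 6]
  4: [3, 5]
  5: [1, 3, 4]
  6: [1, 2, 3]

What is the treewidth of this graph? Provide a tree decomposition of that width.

Treewidth 2.
One such decomposition:
Bags: B1 = {2, 3, 6}  B2 = {1, 3, 6}  B3 = {1, 3, 5}  B4 = {3, 4, 5}
Tree: B1–B2, B2–B3, B3–B4

Each bag holds 3 vertices, so the decomposition has width 2, which upper-bounds the treewidth. Conversely, {1, 3, 5} is a clique of size 3, and the vertices of any clique must share a bag in every tree decomposition; so some bag has ≥ 3 vertices and tw(G) ≥ 2. Therefore the treewidth is 2.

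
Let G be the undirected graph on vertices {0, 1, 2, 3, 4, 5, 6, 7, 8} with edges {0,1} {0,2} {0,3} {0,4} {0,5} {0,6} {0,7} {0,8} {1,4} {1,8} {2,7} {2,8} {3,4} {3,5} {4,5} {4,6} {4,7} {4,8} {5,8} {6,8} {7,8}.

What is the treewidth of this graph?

3

A width-3 tree decomposition is:
Bags: B1 = {0, 4, 6, 8}  B2 = {0, 4, 5, 8}  B3 = {0, 3, 4, 5}  B4 = {0, 4, 7, 8}  B5 = {0, 2, 7, 8}  B6 = {0, 1, 4, 8}
Tree: B1–B2, B2–B3, B1–B4, B4–B5, B4–B6
The largest bag has 4 vertices, giving width 3; this decomposition certifies tw(G) ≤ 3. On the other hand G contains the 4-clique {0, 2, 7, 8}. A clique must lie in a single bag of any decomposition, so no decomposition can have width below 3. Therefore the treewidth is 3.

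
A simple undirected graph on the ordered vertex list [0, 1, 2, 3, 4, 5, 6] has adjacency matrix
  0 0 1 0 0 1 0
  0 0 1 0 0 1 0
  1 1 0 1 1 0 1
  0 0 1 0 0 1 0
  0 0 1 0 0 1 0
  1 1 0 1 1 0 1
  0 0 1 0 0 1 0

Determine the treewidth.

2

A width-2 tree decomposition is:
Bags: B1 = {2, 3, 5}  B2 = {2, 5, 6}  B3 = {2, 4, 5}  B4 = {1, 2, 5}  B5 = {0, 2, 5}
Tree: B1–B2, B2–B3, B3–B4, B4–B5
Every bag has size at most 3, so the width is 3 − 1 = 2 and tw(G) ≤ 2. Since 5–3–2–6–5 is a cycle in G, G is not acyclic. Forests are exactly the graphs of treewidth ≤ 1, so tw(G) ≥ 2. The upper and lower bounds meet at 2, so that is the treewidth.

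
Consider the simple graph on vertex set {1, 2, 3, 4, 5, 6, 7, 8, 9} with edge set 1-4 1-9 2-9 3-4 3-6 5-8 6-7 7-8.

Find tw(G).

A width-1 tree decomposition is:
Bags: B1 = {2, 9}  B2 = {1, 9}  B3 = {1, 4}  B4 = {3, 4}  B5 = {3, 6}  B6 = {6, 7}  B7 = {7, 8}  B8 = {5, 8}
Tree: B1–B2, B2–B3, B3–B4, B4–B5, B5–B6, B6–B7, B7–B8
Every bag has size at most 2, so the width is 2 − 1 = 1 and tw(G) ≤ 1. Since G has at least one edge (e.g. 2–9), it is not an edgeless graph, so tw(G) ≥ 1. The upper and lower bounds meet at 1, so that is the treewidth.

1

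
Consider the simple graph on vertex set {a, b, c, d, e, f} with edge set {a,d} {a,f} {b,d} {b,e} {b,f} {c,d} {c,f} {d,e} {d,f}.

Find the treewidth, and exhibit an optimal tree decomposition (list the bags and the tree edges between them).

Every bag has size at most 3, so the width is 3 − 1 = 2 and tw(G) ≤ 2. For the lower bound, the 3 vertices {b, d, e} are pairwise adjacent, and any tree decomposition puts a clique entirely inside one bag — forcing width ≥ 2. Combining the bounds, tw(G) = 2.

Treewidth 2.
One optimal decomposition is:
Bags: B1 = {b, d, f}  B2 = {a, d, f}  B3 = {b, d, e}  B4 = {c, d, f}
Tree: B1–B2, B1–B3, B1–B4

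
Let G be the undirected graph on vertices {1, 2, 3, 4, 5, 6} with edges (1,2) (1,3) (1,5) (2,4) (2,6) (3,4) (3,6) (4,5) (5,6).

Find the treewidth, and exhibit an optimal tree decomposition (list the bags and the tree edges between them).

Each bag holds 4 vertices, so the decomposition has width 3, which upper-bounds the treewidth. For the lower bound: the 4 vertex sets {1,5}, {3,6}, {2}, {4} are disjoint, each induces a connected subgraph, and every pair is joined by at least one edge of G. Contracting each set to a single vertex therefore yields K_{4} as a minor, and since treewidth is minor-monotone, tw(G) ≥ tw(K_{4}) = 3. The upper and lower bounds meet at 3, so that is the treewidth.

Treewidth 3.
One such decomposition:
Bags: B1 = {1, 2, 3, 5}  B2 = {2, 3, 5, 6}  B3 = {2, 3, 4, 5}
Tree: B1–B2, B2–B3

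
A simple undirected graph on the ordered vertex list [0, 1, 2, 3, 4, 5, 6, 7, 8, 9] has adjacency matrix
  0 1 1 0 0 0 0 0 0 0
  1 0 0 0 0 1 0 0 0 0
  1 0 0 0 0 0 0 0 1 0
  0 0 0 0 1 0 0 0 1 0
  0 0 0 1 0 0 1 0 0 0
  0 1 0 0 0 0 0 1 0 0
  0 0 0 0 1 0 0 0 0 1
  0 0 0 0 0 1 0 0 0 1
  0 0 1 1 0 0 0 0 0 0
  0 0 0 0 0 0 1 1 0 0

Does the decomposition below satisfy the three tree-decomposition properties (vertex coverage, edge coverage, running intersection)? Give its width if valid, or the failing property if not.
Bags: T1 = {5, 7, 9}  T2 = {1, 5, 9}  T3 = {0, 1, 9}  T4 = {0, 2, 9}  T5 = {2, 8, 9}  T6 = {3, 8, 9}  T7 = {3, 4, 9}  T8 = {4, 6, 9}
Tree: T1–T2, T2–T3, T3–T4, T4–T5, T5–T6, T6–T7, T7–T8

Yes; width 2.

Checking the three conditions: (i) the bags cover all of {0, 1, 2, 3, 4, 5, 6, 7, 8, 9}; (ii) for each edge, some bag contains both endpoints; (iii) the bags containing any fixed vertex form a subtree. All hold, so the decomposition is valid with width 3 − 1 = 2.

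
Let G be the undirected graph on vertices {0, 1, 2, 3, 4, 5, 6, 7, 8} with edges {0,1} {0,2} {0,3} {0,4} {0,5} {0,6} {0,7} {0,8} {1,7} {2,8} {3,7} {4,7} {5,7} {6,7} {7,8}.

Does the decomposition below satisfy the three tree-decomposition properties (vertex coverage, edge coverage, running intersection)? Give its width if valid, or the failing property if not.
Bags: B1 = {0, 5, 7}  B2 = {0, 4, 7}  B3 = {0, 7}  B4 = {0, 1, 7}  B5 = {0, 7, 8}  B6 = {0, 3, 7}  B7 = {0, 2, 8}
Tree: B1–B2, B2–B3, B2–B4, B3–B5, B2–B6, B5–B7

A tree decomposition must satisfy three properties: every vertex lies in some bag; for every edge, both endpoints lie together in some bag; and for every vertex, the bags containing it form a connected subtree. Here vertex 6 appears in no bag, so the decomposition is invalid.

No — vertex 6 appears in no bag.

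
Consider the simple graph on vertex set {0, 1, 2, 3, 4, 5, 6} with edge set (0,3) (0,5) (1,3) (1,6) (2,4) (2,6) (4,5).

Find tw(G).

A width-2 tree decomposition is:
Bags: B1 = {2, 4, 6}  B2 = {1, 4, 6}  B3 = {1, 3, 4}  B4 = {0, 3, 4}  B5 = {0, 4, 5}
Tree: B1–B2, B2–B3, B3–B4, B4–B5
The largest bag has 3 vertices, giving width 2; this decomposition certifies tw(G) ≤ 2. The edges 4–2–6–1–3–0–5–4 form a cycle, so G is not a tree and its treewidth is at least 2. Hence tw(G) = 2 exactly.

2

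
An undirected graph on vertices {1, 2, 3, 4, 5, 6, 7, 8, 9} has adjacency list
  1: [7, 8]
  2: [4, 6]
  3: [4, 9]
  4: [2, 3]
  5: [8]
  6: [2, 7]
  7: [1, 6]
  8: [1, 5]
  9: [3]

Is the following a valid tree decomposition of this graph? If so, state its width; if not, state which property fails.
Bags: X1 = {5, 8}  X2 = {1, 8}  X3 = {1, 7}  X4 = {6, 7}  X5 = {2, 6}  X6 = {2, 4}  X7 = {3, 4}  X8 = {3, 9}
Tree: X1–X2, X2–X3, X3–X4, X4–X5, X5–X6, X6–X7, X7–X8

Yes; width 1.

Vertex coverage: the bags together contain {1, 2, 3, 4, 5, 6, 7, 8, 9}, the full vertex set. Edge coverage: each edge of G has both endpoints in at least one bag. Running intersection: for every vertex, the bags containing it form a connected subtree. All three properties hold, so this is a valid tree decomposition of width max|bag| − 1 = 1, and hence tw(G) ≤ 1.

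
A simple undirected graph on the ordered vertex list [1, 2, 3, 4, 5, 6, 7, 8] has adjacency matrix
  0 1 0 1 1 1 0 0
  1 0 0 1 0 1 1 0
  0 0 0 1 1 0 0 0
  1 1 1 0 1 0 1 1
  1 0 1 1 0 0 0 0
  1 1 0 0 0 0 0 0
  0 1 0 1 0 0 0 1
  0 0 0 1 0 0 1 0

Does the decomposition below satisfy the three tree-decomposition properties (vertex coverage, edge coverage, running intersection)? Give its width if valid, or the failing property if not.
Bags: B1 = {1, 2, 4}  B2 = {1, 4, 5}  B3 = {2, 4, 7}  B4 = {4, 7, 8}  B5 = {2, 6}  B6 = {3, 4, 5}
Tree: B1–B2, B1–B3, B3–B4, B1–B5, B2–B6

A tree decomposition must satisfy three properties: every vertex lies in some bag; for every edge, both endpoints lie together in some bag; and for every vertex, the bags containing it form a connected subtree. Here edge (1,6) lies in no bag, so the decomposition is invalid.

No — edge (1,6) lies in no bag.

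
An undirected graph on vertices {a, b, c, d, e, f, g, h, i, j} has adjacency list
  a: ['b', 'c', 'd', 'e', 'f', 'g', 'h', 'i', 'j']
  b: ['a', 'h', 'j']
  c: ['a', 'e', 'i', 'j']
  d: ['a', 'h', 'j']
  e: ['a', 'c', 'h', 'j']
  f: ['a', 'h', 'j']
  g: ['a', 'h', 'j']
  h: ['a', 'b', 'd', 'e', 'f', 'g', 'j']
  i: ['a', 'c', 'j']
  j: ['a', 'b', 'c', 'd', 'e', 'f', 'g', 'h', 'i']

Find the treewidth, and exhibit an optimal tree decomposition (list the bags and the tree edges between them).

Treewidth 3.
One such decomposition:
Bags: B1 = {a, e, h, j}  B2 = {a, c, e, j}  B3 = {a, f, h, j}  B4 = {a, b, h, j}  B5 = {a, c, i, j}  B6 = {a, d, h, j}  B7 = {a, g, h, j}
Tree: B1–B2, B1–B3, B1–B4, B2–B5, B3–B6, B6–B7

The largest bag has 4 vertices, giving width 3; this decomposition certifies tw(G) ≤ 3. On the other hand G contains the 4-clique {a, d, h, j}. A clique must lie in a single bag of any decomposition, so no decomposition can have width below 3. Therefore the treewidth is 3.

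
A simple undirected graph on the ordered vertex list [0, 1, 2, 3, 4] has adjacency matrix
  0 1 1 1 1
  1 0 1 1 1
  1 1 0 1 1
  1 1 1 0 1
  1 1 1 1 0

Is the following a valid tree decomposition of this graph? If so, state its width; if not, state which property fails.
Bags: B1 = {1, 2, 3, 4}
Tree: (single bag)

A tree decomposition must satisfy three properties: every vertex lies in some bag; for every edge, both endpoints lie together in some bag; and for every vertex, the bags containing it form a connected subtree. Here vertex 0 appears in no bag, so the decomposition is invalid.

No — vertex 0 appears in no bag.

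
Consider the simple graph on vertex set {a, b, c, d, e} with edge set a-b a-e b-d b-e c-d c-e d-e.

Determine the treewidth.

2

A width-2 tree decomposition is:
Bags: B1 = {c, d, e}  B2 = {b, d, e}  B3 = {a, b, e}
Tree: B1–B2, B2–B3
The largest bag has 3 vertices, giving width 2; this decomposition certifies tw(G) ≤ 2. For the lower bound, the 3 vertices {c, d, e} are pairwise adjacent, and any tree decomposition puts a clique entirely inside one bag — forcing width ≥ 2. Therefore the treewidth is 2.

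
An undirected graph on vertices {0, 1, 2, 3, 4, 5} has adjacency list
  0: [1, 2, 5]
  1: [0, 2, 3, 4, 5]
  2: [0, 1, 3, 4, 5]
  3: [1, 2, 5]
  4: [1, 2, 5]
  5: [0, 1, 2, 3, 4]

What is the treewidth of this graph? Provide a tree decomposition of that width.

Treewidth 3.
One such decomposition:
Bags: B1 = {1, 2, 4, 5}  B2 = {1, 2, 3, 5}  B3 = {0, 1, 2, 5}
Tree: B1–B2, B1–B3

Every bag has size at most 4, so the width is 4 − 1 = 3 and tw(G) ≤ 3. On the other hand G contains the 4-clique {0, 1, 2, 5}. A clique must lie in a single bag of any decomposition, so no decomposition can have width below 3. Therefore the treewidth is 3.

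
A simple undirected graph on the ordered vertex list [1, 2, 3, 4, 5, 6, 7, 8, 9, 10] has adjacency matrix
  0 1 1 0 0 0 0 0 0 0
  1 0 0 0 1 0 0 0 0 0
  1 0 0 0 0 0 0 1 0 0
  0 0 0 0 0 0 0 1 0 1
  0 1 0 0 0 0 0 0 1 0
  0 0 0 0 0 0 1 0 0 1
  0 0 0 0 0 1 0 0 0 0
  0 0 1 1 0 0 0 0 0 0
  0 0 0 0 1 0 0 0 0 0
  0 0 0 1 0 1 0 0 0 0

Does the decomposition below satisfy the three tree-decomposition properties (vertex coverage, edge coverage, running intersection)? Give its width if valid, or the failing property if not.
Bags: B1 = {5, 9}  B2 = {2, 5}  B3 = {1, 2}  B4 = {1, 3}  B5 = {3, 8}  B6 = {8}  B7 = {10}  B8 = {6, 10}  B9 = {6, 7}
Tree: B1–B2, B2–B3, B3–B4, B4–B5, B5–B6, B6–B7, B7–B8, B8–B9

A tree decomposition must satisfy three properties: every vertex lies in some bag; for every edge, both endpoints lie together in some bag; and for every vertex, the bags containing it form a connected subtree. Here vertex 4 appears in no bag, so the decomposition is invalid.

No — vertex 4 appears in no bag.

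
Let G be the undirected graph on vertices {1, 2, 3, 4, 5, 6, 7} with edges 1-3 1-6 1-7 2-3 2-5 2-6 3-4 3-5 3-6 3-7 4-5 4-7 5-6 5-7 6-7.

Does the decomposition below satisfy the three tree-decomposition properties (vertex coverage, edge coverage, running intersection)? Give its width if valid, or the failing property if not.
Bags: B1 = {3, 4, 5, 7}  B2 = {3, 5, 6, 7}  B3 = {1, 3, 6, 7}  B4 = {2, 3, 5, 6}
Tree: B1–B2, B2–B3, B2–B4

Yes; width 3.

Every vertex of G appears in some bag (union = {1, 2, 3, 4, 5, 6, 7}); every edge is covered by a bag; and for each vertex v the set of bags containing v is connected in the bag tree. The decomposition is therefore valid. The largest bag has 4 vertices, so the width is 3.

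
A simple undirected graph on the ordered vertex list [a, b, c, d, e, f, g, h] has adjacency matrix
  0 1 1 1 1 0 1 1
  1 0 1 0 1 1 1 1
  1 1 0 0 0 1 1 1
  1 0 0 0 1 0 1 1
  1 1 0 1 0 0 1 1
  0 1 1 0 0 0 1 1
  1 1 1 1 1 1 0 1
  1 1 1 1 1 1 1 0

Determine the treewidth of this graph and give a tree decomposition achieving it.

Treewidth 4.
One optimal decomposition is:
Bags: B1 = {a, b, c, g, h}  B2 = {a, b, e, g, h}  B3 = {a, d, e, g, h}  B4 = {b, c, f, g, h}
Tree: B1–B2, B2–B3, B1–B4

Every bag has size at most 5, so the width is 5 − 1 = 4 and tw(G) ≤ 4. Conversely, {a, d, e, g, h} is a clique of size 5, and the vertices of any clique must share a bag in every tree decomposition; so some bag has ≥ 5 vertices and tw(G) ≥ 4. Hence tw(G) = 4 exactly.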